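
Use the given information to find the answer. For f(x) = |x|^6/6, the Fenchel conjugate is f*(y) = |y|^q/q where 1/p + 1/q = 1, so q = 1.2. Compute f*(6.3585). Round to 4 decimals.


The conjugate exponent q satisfies 1/p + 1/q = 1.
p = 6, so q = 6/(6 - 1) = 1.2
|y|^q = 6.3585^1.2 = 9.205
f*(6.3585) = 9.205 / 1.2 = 7.6709


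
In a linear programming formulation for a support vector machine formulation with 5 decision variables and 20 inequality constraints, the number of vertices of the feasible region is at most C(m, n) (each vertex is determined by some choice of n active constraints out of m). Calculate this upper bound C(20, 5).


Each vertex corresponds to some choice of n active constraints out of m, so the number of vertices is at most C(m, n) = m! / (n!(m-n)!).
m = 20, n = 5
Numerator: 20 * 19 * 18 * 17 * 16
Denominator: 5! = 120
C(20, 5) = 15504


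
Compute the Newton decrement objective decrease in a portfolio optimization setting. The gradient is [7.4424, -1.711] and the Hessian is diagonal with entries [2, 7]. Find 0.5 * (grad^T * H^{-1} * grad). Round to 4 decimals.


Step 1: H is diagonal, so H^(-1) * g = [3.7212, -0.2444].
Step 2: g^T H^(-1) g = sum_i g_i^2 / H_ii
  = (7.4424)^2/2 + (-1.711)^2/7
  = 27.6947 + 0.4182 = 28.1129
Step 3: Objective decrease = 0.5 * g^T H^(-1) g = 14.0564


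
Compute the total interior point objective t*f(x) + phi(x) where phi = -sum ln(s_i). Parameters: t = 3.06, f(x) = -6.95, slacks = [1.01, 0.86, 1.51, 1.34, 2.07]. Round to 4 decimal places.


Step 1: Compute log-barrier.
ln values: [0.01, -0.1508, 0.4121, 0.2927, 0.7275]
phi = -(0.01 - 0.1508 + 0.4121 + 0.2927 + 0.7275) = -1.2915
Step 2: Compute augmented objective.
t*f(x) = 3.06*-6.95 = -21.267
Total = -21.267 - 1.2915 = -22.5585


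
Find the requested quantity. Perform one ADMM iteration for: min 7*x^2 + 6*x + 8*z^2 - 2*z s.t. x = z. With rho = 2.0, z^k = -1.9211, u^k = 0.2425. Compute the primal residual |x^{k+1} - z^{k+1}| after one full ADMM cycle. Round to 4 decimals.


ADMM iteration with rho = 2.0, z^k = -1.9211, u^k = 0.2425
Step 1: x-update.
Minimize 7*x^2 + 6*x + (2.0/2)*(x + 1.9211 + 0.2425)^2
FOC: (2*7 + 2.0)*x = -6 + 2.0*(-1.9211 - 0.2425)
x^{k+1} = -0.6455
Step 2: z-update.
Minimize 8*z^2 - 2*z + (2.0/2)*(-0.6455 - z + 0.2425)^2
FOC: (2*8 + 2.0)*z = 2 + 2.0*(-0.6455 + 0.2425)
z^{k+1} = 0.0663
Step 3: u-update.
u^{k+1} = 0.2425 - 0.6455 - 0.0663 = -0.4693
Step 4: Primal residual = |-0.6455 - 0.0663| = 0.7118


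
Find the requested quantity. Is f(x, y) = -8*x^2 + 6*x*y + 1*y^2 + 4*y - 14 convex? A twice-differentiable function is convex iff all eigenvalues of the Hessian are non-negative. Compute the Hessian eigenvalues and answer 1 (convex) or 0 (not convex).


The Hessian of f(x,y) = -8*x^2 + 6*x*y + 1*y^2 + 4*y - 14 is:
H = [[-16, 6], [6, 2]]
Trace = -16 + 2 = -14
Determinant = -16*2 - (6)^2 = -68
Discriminant = (-14)^2 - 4*-68 = 468.0
Eigenvalues: lambda_1 = -17.8167, lambda_2 = 3.8167
The function is not convex.

0


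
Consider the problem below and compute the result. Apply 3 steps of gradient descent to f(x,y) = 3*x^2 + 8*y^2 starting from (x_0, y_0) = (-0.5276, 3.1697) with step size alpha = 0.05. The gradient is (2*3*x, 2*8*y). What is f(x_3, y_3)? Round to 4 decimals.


Gradient descent on f(x,y) = 3*x^2 + 8*y^2.
Starting point: (-0.5276, 3.1697), alpha = 0.05
Step 1: grad_x = 2*3*-0.5276 = -3.1656, grad_y = 2*8*3.1697 = 50.7152
  x_1 = -0.5276 - 0.05*-3.1656 = -0.3693
  y_1 = 3.1697 - 0.05*50.7152 = 0.6339
Step 2: grad_x = 2*3*-0.3693 = -2.2159, grad_y = 2*8*0.6339 = 10.143
  x_2 = -0.3693 - 0.05*-2.2159 = -0.2585
  y_2 = 0.6339 - 0.05*10.143 = 0.1268
Step 3: grad_x = 2*3*-0.2585 = -1.5511, grad_y = 2*8*0.1268 = 2.0286
  x_3 = -0.2585 - 0.05*-1.5511 = -0.181
  y_3 = 0.1268 - 0.05*2.0286 = 0.0254
f(-0.181, 0.0254) = 3*(-0.181)^2 + 8*0.0254^2 = 0.1034


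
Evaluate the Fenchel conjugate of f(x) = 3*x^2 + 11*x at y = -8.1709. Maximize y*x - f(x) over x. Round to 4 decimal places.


f*(y) = sup_x {y*x - a*x^2 - b*x} = sup_x {(y-b)*x - a*x^2}
FOC: (y - b) - 2a*x = 0 => x* = (y - b)/(2a)
x* = (-8.1709 - 11)/(2*3) = -3.1952
f*(-8.1709) = (y-b)^2/(4a) = (-8.1709 - 11)^2/(4*3)
= 367.5234/12 = 30.627


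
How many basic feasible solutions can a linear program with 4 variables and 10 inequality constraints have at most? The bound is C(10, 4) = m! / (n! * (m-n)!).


Each vertex corresponds to some choice of n active constraints out of m, so the number of vertices is at most C(m, n) = m! / (n!(m-n)!).
m = 10, n = 4
Numerator: 10 * 9 * 8 * 7
Denominator: 4! = 24
C(10, 4) = 210


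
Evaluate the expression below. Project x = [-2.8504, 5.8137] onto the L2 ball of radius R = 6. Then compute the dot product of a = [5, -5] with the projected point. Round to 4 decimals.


Step 1: Compute ||x|| (intermediates to 6 decimals).
||x|| = sqrt((-2.8504)^2 + 5.8137^2) = 6.474866
Step 2: Project.
Since ||x|| > R, scale = R/||x|| = 6/6.474866 = 0.92666, proj(x) = scale * x
proj(x) = [-2.641352, 5.387323]
Step 3: Dot product.
a^T * proj(x) = 5*(-2.641352) - 5*5.387323 = -40.1434


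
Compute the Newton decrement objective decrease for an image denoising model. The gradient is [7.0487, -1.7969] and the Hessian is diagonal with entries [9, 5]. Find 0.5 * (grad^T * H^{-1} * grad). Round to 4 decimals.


Step 1: H is diagonal, so H^(-1) * g = [0.7832, -0.3594].
Step 2: g^T H^(-1) g = sum_i g_i^2 / H_ii
  = (7.0487)^2/9 + (-1.7969)^2/5
  = 5.5205 + 0.6458 = 6.1662
Step 3: Objective decrease = 0.5 * g^T H^(-1) g = 3.0831


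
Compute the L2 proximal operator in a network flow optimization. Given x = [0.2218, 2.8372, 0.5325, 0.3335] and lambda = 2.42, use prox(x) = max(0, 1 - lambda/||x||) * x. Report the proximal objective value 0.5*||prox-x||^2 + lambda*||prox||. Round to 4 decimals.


Step 1: Compute ||x||.
||x|| = 2.9144
Step 2: Compute scaling factor.
scale = max(0, 1 - 2.42/2.9144) = 0.1696
Step 3: prox(x) = [0.0376, 0.4813, 0.0903, 0.0566]
||prox(x)|| = 0.4944
Step 4: Proximal objective.
0.5*||prox-x||^2 = 2.9282
lambda*||prox|| = 1.1964
Total = 4.1246


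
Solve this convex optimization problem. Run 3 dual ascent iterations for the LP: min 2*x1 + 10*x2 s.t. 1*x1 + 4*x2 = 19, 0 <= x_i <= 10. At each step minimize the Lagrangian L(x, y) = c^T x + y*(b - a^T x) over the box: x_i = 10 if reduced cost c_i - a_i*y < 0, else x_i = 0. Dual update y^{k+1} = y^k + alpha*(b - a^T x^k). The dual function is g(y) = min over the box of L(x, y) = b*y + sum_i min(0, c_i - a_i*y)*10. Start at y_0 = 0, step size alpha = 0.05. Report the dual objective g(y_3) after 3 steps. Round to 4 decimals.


Dual ascent for LP: min 2*x1 + 10*x2, 1*x1 + 4*x2 = 19, 0 <= x_i <= 10
Step 1: y^k = 0.0, reduced costs: (2.0, 10.0)
  x^k = (0.0, 0.0), subgradient = b - a^T x = 19.0
  y^{k+1} = 0.0 + 0.05*19.0 = 0.95
Step 2: y^k = 0.95, reduced costs: (1.05, 6.2)
  x^k = (0.0, 0.0), subgradient = b - a^T x = 19.0
  y^{k+1} = 0.95 + 0.05*19.0 = 1.9
Step 3: y^k = 1.9, reduced costs: (0.1, 2.4)
  x^k = (0.0, 0.0), subgradient = b - a^T x = 19.0
  y^{k+1} = 1.9 + 0.05*19.0 = 2.85
Dual objective at y_3 = 2.85: reduced costs (-0.85, -1.4), box minimizer x = (10.0, 10.0)
g(y_3) = b*y + (c1 - a1*y)*x1 + (c2 - a2*y)*x2 = 19*2.85 + (-0.85)*10.0 + (-1.4)*10.0 = 54.15 - 8.5 - 14.0 = 31.65


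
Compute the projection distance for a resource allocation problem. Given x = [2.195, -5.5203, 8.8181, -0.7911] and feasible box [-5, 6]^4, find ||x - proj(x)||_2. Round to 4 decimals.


Project each component onto [-5, 6].
clip(2.195) = 2.195, clip(-5.5203) = -5.0, clip(8.8181) = 6.0, clip(-0.7911) = -0.7911
Projection = [2.195, -5.0, 6.0, -0.7911]
Squared diffs: [0.0, 0.2707, 7.9417, 0.0]
Distance = sqrt(8.2124) = 2.8657


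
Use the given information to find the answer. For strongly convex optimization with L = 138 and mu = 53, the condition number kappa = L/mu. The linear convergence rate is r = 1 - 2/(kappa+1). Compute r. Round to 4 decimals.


Step 1: Compute the condition number.
kappa = L/mu = 138/53 = 2.6038
Step 2: Compute the convergence rate.
r = 1 - 2/(kappa + 1) = 1 - 2*mu/(L + mu) = (L - mu)/(L + mu) = 85/191 = 0.445


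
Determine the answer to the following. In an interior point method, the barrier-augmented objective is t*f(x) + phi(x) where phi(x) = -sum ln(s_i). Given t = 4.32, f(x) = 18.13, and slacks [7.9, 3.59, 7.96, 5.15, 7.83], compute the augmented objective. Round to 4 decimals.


Step 1: Compute log-barrier.
ln values: [2.0669, 1.2782, 2.0744, 1.639, 2.058]
phi = -(2.0669 + 1.2782 + 2.0744 + 1.639 + 2.058) = -9.1164
Step 2: Compute augmented objective.
t*f(x) = 4.32*18.13 = 78.3216
Total = 78.3216 - 9.1164 = 69.2052


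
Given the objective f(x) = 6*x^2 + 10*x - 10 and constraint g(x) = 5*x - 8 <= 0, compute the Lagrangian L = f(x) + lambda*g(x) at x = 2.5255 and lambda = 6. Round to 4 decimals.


Step 1: Evaluate f(x).
f(2.5255) = 6*2.5255^2 + 10*2.5255 - 10 = 53.5239
Step 2: Evaluate g(x).
g(2.5255) = 5*2.5255 - 8 = 4.6275
Step 3: Compute Lagrangian.
L = 53.5239 + 6*4.6275 = 81.2889


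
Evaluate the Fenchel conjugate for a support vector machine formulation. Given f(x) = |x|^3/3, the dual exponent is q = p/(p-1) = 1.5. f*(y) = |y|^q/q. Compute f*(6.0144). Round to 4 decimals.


The conjugate exponent q satisfies 1/p + 1/q = 1.
p = 3, so q = 3/(3 - 1) = 1.5
|y|^q = 6.0144^1.5 = 14.7499
f*(6.0144) = 14.7499 / 1.5 = 9.8333


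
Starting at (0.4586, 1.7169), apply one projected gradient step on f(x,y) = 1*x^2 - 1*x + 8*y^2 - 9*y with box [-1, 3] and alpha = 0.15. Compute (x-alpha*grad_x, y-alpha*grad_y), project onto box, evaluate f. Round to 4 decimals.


Step 1: Compute gradient at (0.4586, 1.7169).
grad_x = 2*1*0.4586 - 1 = -0.0828
grad_y = 2*8*1.7169 - 9 = 18.4704
Step 2: Gradient step.
x_raw = 0.4586 - 0.15*-0.0828 = 0.471
y_raw = 1.7169 - 0.15*18.4704 = -1.0537
Step 3: Project onto [-1, 3].
x_proj = clip(0.471) = 0.471
y_proj = clip(-1.0537) = -1.0
Step 4: Evaluate f.
f(0.471, -1.0) = 16.7508


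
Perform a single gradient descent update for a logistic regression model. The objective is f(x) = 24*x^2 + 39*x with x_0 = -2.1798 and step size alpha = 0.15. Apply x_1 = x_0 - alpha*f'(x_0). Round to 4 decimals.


We compute the gradient at x_0 and apply the update.
f'(x) = 48*x + 39
f'(-2.1798) = 48*-2.1798 + 39 = -65.6304
x_1 = -2.1798 - 0.15*-65.6304 = 7.6648


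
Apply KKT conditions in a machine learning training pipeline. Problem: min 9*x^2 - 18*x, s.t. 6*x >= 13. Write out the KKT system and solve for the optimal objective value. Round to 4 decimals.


Step 1: Try lambda = 0 (constraint inactive).
x_unc = 18/(2*9) = 1.0
Check: 6*1.0 = 6.0 < 13 -- violated!
Step 2: Constraint must be active: 6*x = 13
x* = 13/6 = 2.1667 (rounded; the exact value 13/6 is used below)
lambda = (2*9*(13/6) - 18)/6 = 3.5
Step 3: Compute optimal value.
f(x*) = 9*(13/6)^2 - 18*(13/6) = 3.25


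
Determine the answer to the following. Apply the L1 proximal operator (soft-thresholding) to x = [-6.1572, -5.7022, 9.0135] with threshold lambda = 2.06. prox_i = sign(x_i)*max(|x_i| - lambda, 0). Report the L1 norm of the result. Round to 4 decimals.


Soft-thresholding with lambda = 2.06:
prox(-6.1572) = sign(-6.1572)*max(|-6.1572| - 2.06, 0) = -4.0972
prox(-5.7022) = sign(-5.7022)*max(|-5.7022| - 2.06, 0) = -3.6422
prox(9.0135) = sign(9.0135)*max(|9.0135| - 2.06, 0) = 6.9535
prox(x) = [-4.0972, -3.6422, 6.9535]
||prox(x)||_1 = 4.0972 + 3.6422 + 6.9535 = 14.6929


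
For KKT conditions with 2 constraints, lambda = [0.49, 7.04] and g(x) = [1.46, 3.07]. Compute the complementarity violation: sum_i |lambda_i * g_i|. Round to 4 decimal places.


KKT complementary slackness check:
lambda_1 * g_1 = 0.49 * 1.46 = 0.7154
lambda_2 * g_2 = 7.04 * 3.07 = 21.6128
Total violation = 0.7154 + 21.6128 = 22.3282


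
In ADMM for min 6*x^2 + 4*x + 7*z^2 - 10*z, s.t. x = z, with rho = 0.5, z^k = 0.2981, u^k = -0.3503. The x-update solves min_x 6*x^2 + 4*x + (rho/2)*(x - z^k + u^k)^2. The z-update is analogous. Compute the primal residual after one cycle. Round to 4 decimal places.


ADMM iteration with rho = 0.5, z^k = 0.2981, u^k = -0.3503
Step 1: x-update.
Minimize 6*x^2 + 4*x + (0.5/2)*(x - 0.2981 - 0.3503)^2
FOC: (2*6 + 0.5)*x = -4 + 0.5*(0.2981 + 0.3503)
x^{k+1} = -0.2941
Step 2: z-update.
Minimize 7*z^2 - 10*z + (0.5/2)*(-0.2941 - z - 0.3503)^2
FOC: (2*7 + 0.5)*z = 10 + 0.5*(-0.2941 - 0.3503)
z^{k+1} = 0.6674
Step 3: u-update.
u^{k+1} = -0.3503 - 0.2941 - 0.6674 = -1.3118
Step 4: Primal residual = |-0.2941 - 0.6674| = 0.9615


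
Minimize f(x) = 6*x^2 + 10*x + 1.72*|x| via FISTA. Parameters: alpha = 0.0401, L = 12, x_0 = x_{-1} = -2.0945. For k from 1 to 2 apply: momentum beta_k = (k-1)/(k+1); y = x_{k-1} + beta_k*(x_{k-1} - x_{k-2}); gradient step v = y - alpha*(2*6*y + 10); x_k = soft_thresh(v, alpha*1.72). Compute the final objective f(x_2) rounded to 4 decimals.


FISTA on f(x) = 6*x^2 + 10*x + 1.72*|x|
L = 12, alpha = 0.0401
Iteration 1: beta = 0.0, y = -2.0945 + 0.0*(-2.0945 + 2.0945) = -2.0945
  grad(y) = -15.134, v = y - alpha*grad = -1.4876
  prox(v) = soft_thresh(-1.4876, 0.069) = -1.4187
Iteration 2: beta = 0.3333, y = -1.4187 + 0.3333*(-1.4187 + 2.0945) = -1.1934
  grad(y) = -4.3205, v = y - alpha*grad = -1.0201
  prox(v) = soft_thresh(-1.0201, 0.069) = -0.9511
f(x_2) = 6*(-0.9511)^2 + 10*(-0.9511) + 1.72*|-0.9511| = -2.4474


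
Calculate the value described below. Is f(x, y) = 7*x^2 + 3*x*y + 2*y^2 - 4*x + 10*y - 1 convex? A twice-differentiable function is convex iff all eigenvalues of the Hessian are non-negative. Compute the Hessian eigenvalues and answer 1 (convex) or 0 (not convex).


The Hessian of f(x,y) = 7*x^2 + 3*x*y + 2*y^2 - 4*x + 10*y - 1 is:
H = [[14, 3], [3, 4]]
Trace = 14 + 4 = 18
Determinant = 14*4 - (3)^2 = 47
Discriminant = (18)^2 - 4*47 = 136.0
Eigenvalues: lambda_1 = 3.169, lambda_2 = 14.831
The function is convex.

1


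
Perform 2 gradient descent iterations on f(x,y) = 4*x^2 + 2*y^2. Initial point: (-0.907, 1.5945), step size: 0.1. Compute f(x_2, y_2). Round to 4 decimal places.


Gradient descent on f(x,y) = 4*x^2 + 2*y^2.
Starting point: (-0.907, 1.5945), alpha = 0.1
Step 1: grad_x = 2*4*-0.907 = -7.256, grad_y = 2*2*1.5945 = 6.378
  x_1 = -0.907 - 0.1*-7.256 = -0.1814
  y_1 = 1.5945 - 0.1*6.378 = 0.9567
Step 2: grad_x = 2*4*-0.1814 = -1.4512, grad_y = 2*2*0.9567 = 3.8268
  x_2 = -0.1814 - 0.1*-1.4512 = -0.0363
  y_2 = 0.9567 - 0.1*3.8268 = 0.574
f(-0.0363, 0.574) = 4*(-0.0363)^2 + 2*0.574^2 = 0.6643


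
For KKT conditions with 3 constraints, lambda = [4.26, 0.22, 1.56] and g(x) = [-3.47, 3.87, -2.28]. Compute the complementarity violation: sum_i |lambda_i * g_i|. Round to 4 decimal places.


KKT complementary slackness check:
lambda_1 * g_1 = 4.26 * -3.47 = -14.7822
lambda_2 * g_2 = 0.22 * 3.87 = 0.8514
lambda_3 * g_3 = 1.56 * -2.28 = -3.5568
Total violation = 14.7822 + 0.8514 + 3.5568 = 19.1904


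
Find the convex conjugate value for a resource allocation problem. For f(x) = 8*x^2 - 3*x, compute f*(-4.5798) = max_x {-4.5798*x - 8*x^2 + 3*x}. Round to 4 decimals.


f*(y) = sup_x {y*x - a*x^2 - b*x} = sup_x {(y-b)*x - a*x^2}
FOC: (y - b) - 2a*x = 0 => x* = (y - b)/(2a)
x* = (-4.5798 + 3)/(2*8) = -0.0987
f*(-4.5798) = (y-b)^2/(4a) = (-4.5798 + 3)^2/(4*8)
= 2.4958/32 = 0.078


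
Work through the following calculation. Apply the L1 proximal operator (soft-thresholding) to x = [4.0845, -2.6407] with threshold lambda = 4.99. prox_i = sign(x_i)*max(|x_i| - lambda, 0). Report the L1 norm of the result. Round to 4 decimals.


Soft-thresholding with lambda = 4.99:
prox(4.0845) = sign(4.0845)*max(|4.0845| - 4.99, 0) = 0.0
prox(-2.6407) = sign(-2.6407)*max(|-2.6407| - 4.99, 0) = 0.0
prox(x) = [0.0, 0.0]
||prox(x)||_1 = 0.0 + 0.0 = 0.0


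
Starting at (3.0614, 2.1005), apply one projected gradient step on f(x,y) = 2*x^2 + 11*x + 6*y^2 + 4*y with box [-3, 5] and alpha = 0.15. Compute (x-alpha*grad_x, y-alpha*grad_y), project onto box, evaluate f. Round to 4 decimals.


Step 1: Compute gradient at (3.0614, 2.1005).
grad_x = 2*2*3.0614 + 11 = 23.2456
grad_y = 2*6*2.1005 + 4 = 29.206
Step 2: Gradient step.
x_raw = 3.0614 - 0.15*23.2456 = -0.4254
y_raw = 2.1005 - 0.15*29.206 = -2.2804
Step 3: Project onto [-3, 5].
x_proj = clip(-0.4254) = -0.4254
y_proj = clip(-2.2804) = -2.2804
Step 4: Evaluate f.
f(-0.4254, -2.2804) = 17.7619


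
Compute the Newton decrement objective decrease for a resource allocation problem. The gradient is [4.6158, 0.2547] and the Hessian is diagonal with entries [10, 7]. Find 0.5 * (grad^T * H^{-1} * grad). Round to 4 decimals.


Step 1: H is diagonal, so H^(-1) * g = [0.4616, 0.0364].
Step 2: g^T H^(-1) g = sum_i g_i^2 / H_ii
  = (4.6158)^2/10 + (0.2547)^2/7
  = 2.1306 + 0.0093 = 2.1398
Step 3: Objective decrease = 0.5 * g^T H^(-1) g = 1.0699


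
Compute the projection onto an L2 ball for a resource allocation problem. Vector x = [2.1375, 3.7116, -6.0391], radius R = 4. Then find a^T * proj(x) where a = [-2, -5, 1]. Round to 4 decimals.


Step 1: Compute ||x|| (intermediates to 6 decimals).
||x|| = sqrt(2.1375^2 + 3.7116^2 + (-6.0391)^2) = 7.403756
Step 2: Project.
Since ||x|| > R, scale = R/||x|| = 4/7.403756 = 0.540266, proj(x) = scale * x
proj(x) = [1.154819, 2.005251, -3.26272]
Step 3: Dot product.
a^T * proj(x) = -2*1.154819 - 5*2.005251 + 1*(-3.26272) = -15.5986


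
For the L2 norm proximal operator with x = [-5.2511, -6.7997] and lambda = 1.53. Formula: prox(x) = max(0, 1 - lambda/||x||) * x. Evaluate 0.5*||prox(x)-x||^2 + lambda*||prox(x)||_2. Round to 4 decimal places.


Step 1: Compute ||x||.
||x|| = 8.5913
Step 2: Compute scaling factor.
scale = max(0, 1 - 1.53/8.5913) = 0.8219
Step 3: prox(x) = [-4.3159, -5.5888]
||prox(x)|| = 7.0613
Step 4: Proximal objective.
0.5*||prox-x||^2 = 1.1705
lambda*||prox|| = 10.8038
Total = 11.9742


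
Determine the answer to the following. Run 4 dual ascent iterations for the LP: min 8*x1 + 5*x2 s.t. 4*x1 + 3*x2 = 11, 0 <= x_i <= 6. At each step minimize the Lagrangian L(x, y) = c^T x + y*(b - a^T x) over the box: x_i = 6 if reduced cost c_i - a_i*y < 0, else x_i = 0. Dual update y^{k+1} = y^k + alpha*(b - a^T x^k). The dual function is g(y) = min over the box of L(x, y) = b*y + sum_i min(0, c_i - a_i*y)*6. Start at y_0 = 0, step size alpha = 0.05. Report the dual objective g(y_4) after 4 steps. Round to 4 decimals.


Dual ascent for LP: min 8*x1 + 5*x2, 4*x1 + 3*x2 = 11, 0 <= x_i <= 6
Step 1: y^k = 0.0, reduced costs: (8.0, 5.0)
  x^k = (0.0, 0.0), subgradient = b - a^T x = 11.0
  y^{k+1} = 0.0 + 0.05*11.0 = 0.55
Step 2: y^k = 0.55, reduced costs: (5.8, 3.35)
  x^k = (0.0, 0.0), subgradient = b - a^T x = 11.0
  y^{k+1} = 0.55 + 0.05*11.0 = 1.1
Step 3: y^k = 1.1, reduced costs: (3.6, 1.7)
  x^k = (0.0, 0.0), subgradient = b - a^T x = 11.0
  y^{k+1} = 1.1 + 0.05*11.0 = 1.65
Step 4: y^k = 1.65, reduced costs: (1.4, 0.05)
  x^k = (0.0, 0.0), subgradient = b - a^T x = 11.0
  y^{k+1} = 1.65 + 0.05*11.0 = 2.2
Dual objective at y_4 = 2.2: reduced costs (-0.8, -1.6), box minimizer x = (6.0, 6.0)
g(y_4) = b*y + (c1 - a1*y)*x1 + (c2 - a2*y)*x2 = 11*2.2 + (-0.8)*6.0 + (-1.6)*6.0 = 24.2 - 4.8 - 9.6 = 9.8


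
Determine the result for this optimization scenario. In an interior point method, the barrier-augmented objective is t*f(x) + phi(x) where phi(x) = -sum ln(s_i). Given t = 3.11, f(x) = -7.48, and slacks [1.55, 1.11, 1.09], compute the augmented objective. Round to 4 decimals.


Step 1: Compute log-barrier.
ln values: [0.4383, 0.1044, 0.0862]
phi = -(0.4383 + 0.1044 + 0.0862) = -0.6288
Step 2: Compute augmented objective.
t*f(x) = 3.11*-7.48 = -23.2628
Total = -23.2628 - 0.6288 = -23.8916


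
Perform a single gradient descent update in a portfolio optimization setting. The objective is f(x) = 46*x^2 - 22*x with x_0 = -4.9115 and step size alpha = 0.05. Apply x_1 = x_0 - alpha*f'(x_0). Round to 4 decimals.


We compute the gradient at x_0 and apply the update.
f'(x) = 92*x - 22
f'(-4.9115) = 92*-4.9115 - 22 = -473.858
x_1 = -4.9115 - 0.05*-473.858 = 18.7814


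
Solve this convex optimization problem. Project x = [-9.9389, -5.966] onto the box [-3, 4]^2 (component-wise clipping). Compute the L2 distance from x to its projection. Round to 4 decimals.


Project each component onto [-3, 4].
clip(-9.9389) = -3.0, clip(-5.966) = -3.0
Projection = [-3.0, -3.0]
Squared diffs: [48.1483, 8.7972]
Distance = sqrt(56.9455) = 7.5462


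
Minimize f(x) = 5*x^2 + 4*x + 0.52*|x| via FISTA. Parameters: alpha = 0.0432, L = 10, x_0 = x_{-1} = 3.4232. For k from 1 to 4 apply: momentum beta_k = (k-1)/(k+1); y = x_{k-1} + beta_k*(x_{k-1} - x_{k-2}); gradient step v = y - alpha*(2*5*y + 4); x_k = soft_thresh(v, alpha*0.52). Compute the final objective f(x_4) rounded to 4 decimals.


FISTA on f(x) = 5*x^2 + 4*x + 0.52*|x|
L = 10, alpha = 0.0432
Iteration 1: beta = 0.0, y = 3.4232 + 0.0*(3.4232 - 3.4232) = 3.4232
  grad(y) = 38.232, v = y - alpha*grad = 1.7716
  prox(v) = soft_thresh(1.7716, 0.0225) = 1.7491
Iteration 2: beta = 0.3333, y = 1.7491 + 0.3333*(1.7491 - 3.4232) = 1.1911
  grad(y) = 15.9108, v = y - alpha*grad = 0.5037
  prox(v) = soft_thresh(0.5037, 0.0225) = 0.4813
Iteration 3: beta = 0.5, y = 0.4813 + 0.5*(0.4813 - 1.7491) = -0.1526
  grad(y) = 2.4735, v = y - alpha*grad = -0.2595
  prox(v) = soft_thresh(-0.2595, 0.0225) = -0.237
Iteration 4: beta = 0.6, y = -0.237 + 0.6*(-0.237 - 0.4813) = -0.668
  grad(y) = -2.6803, v = y - alpha*grad = -0.5522
  prox(v) = soft_thresh(-0.5522, 0.0225) = -0.5298
f(x_4) = 5*(-0.5298)^2 + 4*(-0.5298) + 0.52*|-0.5298| = -0.4403


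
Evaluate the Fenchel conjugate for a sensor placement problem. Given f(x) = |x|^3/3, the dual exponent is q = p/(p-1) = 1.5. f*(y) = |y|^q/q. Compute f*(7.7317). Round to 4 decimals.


The conjugate exponent q satisfies 1/p + 1/q = 1.
p = 3, so q = 3/(3 - 1) = 1.5
|y|^q = 7.7317^1.5 = 21.4987
f*(7.7317) = 21.4987 / 1.5 = 14.3325


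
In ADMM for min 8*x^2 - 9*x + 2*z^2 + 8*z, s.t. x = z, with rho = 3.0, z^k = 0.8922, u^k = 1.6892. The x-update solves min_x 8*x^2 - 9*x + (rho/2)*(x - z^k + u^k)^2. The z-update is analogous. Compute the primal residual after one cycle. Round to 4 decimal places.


ADMM iteration with rho = 3.0, z^k = 0.8922, u^k = 1.6892
Step 1: x-update.
Minimize 8*x^2 - 9*x + (3.0/2)*(x - 0.8922 + 1.6892)^2
FOC: (2*8 + 3.0)*x = 9 + 3.0*(0.8922 - 1.6892)
x^{k+1} = 0.3478
Step 2: z-update.
Minimize 2*z^2 + 8*z + (3.0/2)*(0.3478 - z + 1.6892)^2
FOC: (2*2 + 3.0)*z = -8 + 3.0*(0.3478 + 1.6892)
z^{k+1} = -0.2698
Step 3: u-update.
u^{k+1} = 1.6892 + 0.3478 + 0.2698 = 2.3069
Step 4: Primal residual = |0.3478 + 0.2698| = 0.6177


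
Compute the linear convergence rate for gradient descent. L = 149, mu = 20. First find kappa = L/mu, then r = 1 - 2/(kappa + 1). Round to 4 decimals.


Step 1: Compute the condition number.
kappa = L/mu = 149/20 = 7.45
Step 2: Compute the convergence rate.
r = 1 - 2/(kappa + 1) = 1 - 2*mu/(L + mu) = (L - mu)/(L + mu) = 129/169 = 0.7633


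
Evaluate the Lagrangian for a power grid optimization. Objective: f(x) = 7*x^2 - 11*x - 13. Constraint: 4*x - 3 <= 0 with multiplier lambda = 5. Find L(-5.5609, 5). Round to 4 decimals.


Step 1: Evaluate f(x).
f(-5.5609) = 7*(-5.5609)^2 - 11*(-5.5609) - 13 = 264.6352
Step 2: Evaluate g(x).
g(-5.5609) = 4*-5.5609 - 3 = -25.2436
Step 3: Compute Lagrangian.
L = 264.6352 + 5*-25.2436 = 138.4172


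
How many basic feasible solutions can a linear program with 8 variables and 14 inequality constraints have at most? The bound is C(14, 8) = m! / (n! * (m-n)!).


Each vertex corresponds to some choice of n active constraints out of m, so the number of vertices is at most C(m, n) = m! / (n!(m-n)!).
m = 14, n = 8
Numerator: 14 * 13 * 12 * 11 * 10 * 9 * 8 * 7
Denominator: 8! = 40320
C(14, 8) = 3003


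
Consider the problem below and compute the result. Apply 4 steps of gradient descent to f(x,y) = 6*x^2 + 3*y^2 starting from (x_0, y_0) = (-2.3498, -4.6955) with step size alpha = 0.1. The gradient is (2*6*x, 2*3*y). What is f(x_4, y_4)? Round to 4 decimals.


Gradient descent on f(x,y) = 6*x^2 + 3*y^2.
Starting point: (-2.3498, -4.6955), alpha = 0.1
Step 1: grad_x = 2*6*-2.3498 = -28.1976, grad_y = 2*3*-4.6955 = -28.173
  x_1 = -2.3498 - 0.1*-28.1976 = 0.47
  y_1 = -4.6955 - 0.1*-28.173 = -1.8782
Step 2: grad_x = 2*6*0.47 = 5.6395, grad_y = 2*3*-1.8782 = -11.2692
  x_2 = 0.47 - 0.1*5.6395 = -0.094
  y_2 = -1.8782 - 0.1*-11.2692 = -0.7513
Step 3: grad_x = 2*6*-0.094 = -1.1279, grad_y = 2*3*-0.7513 = -4.5077
  x_3 = -0.094 - 0.1*-1.1279 = 0.0188
  y_3 = -0.7513 - 0.1*-4.5077 = -0.3005
Step 4: grad_x = 2*6*0.0188 = 0.2256, grad_y = 2*3*-0.3005 = -1.8031
  x_4 = 0.0188 - 0.1*0.2256 = -0.0038
  y_4 = -0.3005 - 0.1*-1.8031 = -0.1202
f(-0.0038, -0.1202) = 6*(-0.0038)^2 + 3*(-0.1202)^2 = 0.0434


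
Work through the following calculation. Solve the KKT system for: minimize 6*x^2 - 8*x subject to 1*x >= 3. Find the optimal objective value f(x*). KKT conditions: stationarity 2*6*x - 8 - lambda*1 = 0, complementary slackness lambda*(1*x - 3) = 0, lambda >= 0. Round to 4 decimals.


Step 1: Try lambda = 0 (constraint inactive).
x_unc = 8/(2*6) = 0.6667
Check: 1*0.6667 = 0.6667 < 3 -- violated!
Step 2: Constraint must be active: 1*x = 3
x* = 3/1 = 3.0
lambda = (2*6*3.0 - 8)/1 = 28.0
Step 3: Compute optimal value.
f(x*) = 6*3.0^2 - 8*3.0 = 30.0


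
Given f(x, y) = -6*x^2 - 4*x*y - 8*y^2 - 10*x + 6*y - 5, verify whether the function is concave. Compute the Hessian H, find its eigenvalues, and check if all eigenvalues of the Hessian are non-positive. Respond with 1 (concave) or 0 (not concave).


The Hessian of f(x,y) = -6*x^2 - 4*x*y - 8*y^2 - 10*x + 6*y - 5 is:
H = [[-12, -4], [-4, -16]]
Trace = -12 - 16 = -28
Determinant = -12*-16 - (-4)^2 = 176
Discriminant = (-28)^2 - 4*176 = 80.0
Eigenvalues: lambda_1 = -18.4721, lambda_2 = -9.5279
The function is concave.

1


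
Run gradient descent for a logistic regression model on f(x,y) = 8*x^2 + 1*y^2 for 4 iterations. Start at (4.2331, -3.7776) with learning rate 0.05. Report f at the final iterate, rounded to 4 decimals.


Gradient descent on f(x,y) = 8*x^2 + 1*y^2.
Starting point: (4.2331, -3.7776), alpha = 0.05
Step 1: grad_x = 2*8*4.2331 = 67.7296, grad_y = 2*1*-3.7776 = -7.5552
  x_1 = 4.2331 - 0.05*67.7296 = 0.8466
  y_1 = -3.7776 - 0.05*-7.5552 = -3.3998
Step 2: grad_x = 2*8*0.8466 = 13.5459, grad_y = 2*1*-3.3998 = -6.7997
  x_2 = 0.8466 - 0.05*13.5459 = 0.1693
  y_2 = -3.3998 - 0.05*-6.7997 = -3.0599
Step 3: grad_x = 2*8*0.1693 = 2.7092, grad_y = 2*1*-3.0599 = -6.1197
  x_3 = 0.1693 - 0.05*2.7092 = 0.0339
  y_3 = -3.0599 - 0.05*-6.1197 = -2.7539
Step 4: grad_x = 2*8*0.0339 = 0.5418, grad_y = 2*1*-2.7539 = -5.5077
  x_4 = 0.0339 - 0.05*0.5418 = 0.0068
  y_4 = -2.7539 - 0.05*-5.5077 = -2.4785
f(0.0068, -2.4785) = 8*0.0068^2 + 1*(-2.4785)^2 = 6.1432


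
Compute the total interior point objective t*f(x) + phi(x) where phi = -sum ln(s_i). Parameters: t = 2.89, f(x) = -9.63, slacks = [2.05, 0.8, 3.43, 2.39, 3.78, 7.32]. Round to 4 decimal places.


Step 1: Compute log-barrier.
ln values: [0.7178, -0.2231, 1.2326, 0.8713, 1.3297, 1.9906]
phi = -(0.7178 - 0.2231 + 1.2326 + 0.8713 + 1.3297 + 1.9906) = -5.9189
Step 2: Compute augmented objective.
t*f(x) = 2.89*-9.63 = -27.8307
Total = -27.8307 - 5.9189 = -33.7496


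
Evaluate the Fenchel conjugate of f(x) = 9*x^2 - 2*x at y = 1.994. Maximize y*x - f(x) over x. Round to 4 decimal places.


f*(y) = sup_x {y*x - a*x^2 - b*x} = sup_x {(y-b)*x - a*x^2}
FOC: (y - b) - 2a*x = 0 => x* = (y - b)/(2a)
x* = (1.994 + 2)/(2*9) = 0.2219
f*(1.994) = (y-b)^2/(4a) = (1.994 + 2)^2/(4*9)
= 15.952/36 = 0.4431


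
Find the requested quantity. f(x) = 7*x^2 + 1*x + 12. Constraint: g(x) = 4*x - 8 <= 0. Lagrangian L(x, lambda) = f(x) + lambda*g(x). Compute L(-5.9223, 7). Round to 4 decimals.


Step 1: Evaluate f(x).
f(-5.9223) = 7*(-5.9223)^2 + 1*(-5.9223) + 12 = 251.5932
Step 2: Evaluate g(x).
g(-5.9223) = 4*-5.9223 - 8 = -31.6892
Step 3: Compute Lagrangian.
L = 251.5932 + 7*-31.6892 = 29.7688


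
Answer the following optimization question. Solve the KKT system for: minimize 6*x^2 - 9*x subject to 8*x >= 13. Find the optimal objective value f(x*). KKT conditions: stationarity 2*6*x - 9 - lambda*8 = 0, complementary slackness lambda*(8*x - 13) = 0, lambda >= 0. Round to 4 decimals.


Step 1: Try lambda = 0 (constraint inactive).
x_unc = 9/(2*6) = 0.75
Check: 8*0.75 = 6.0 < 13 -- violated!
Step 2: Constraint must be active: 8*x = 13
x* = 13/8 = 1.625
lambda = (2*6*1.625 - 9)/8 = 1.3125
Step 3: Compute optimal value.
f(x*) = 6*1.625^2 - 9*1.625 = 1.2188


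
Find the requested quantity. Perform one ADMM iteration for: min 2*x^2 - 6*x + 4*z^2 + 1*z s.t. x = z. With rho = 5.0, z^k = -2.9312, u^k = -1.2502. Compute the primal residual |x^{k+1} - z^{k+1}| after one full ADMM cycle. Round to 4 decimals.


ADMM iteration with rho = 5.0, z^k = -2.9312, u^k = -1.2502
Step 1: x-update.
Minimize 2*x^2 - 6*x + (5.0/2)*(x + 2.9312 - 1.2502)^2
FOC: (2*2 + 5.0)*x = 6 + 5.0*(-2.9312 + 1.2502)
x^{k+1} = -0.2672
Step 2: z-update.
Minimize 4*z^2 + 1*z + (5.0/2)*(-0.2672 - z - 1.2502)^2
FOC: (2*4 + 5.0)*z = -1 + 5.0*(-0.2672 - 1.2502)
z^{k+1} = -0.6605
Step 3: u-update.
u^{k+1} = -1.2502 - 0.2672 + 0.6605 = -0.8569
Step 4: Primal residual = |-0.2672 + 0.6605| = 0.3933


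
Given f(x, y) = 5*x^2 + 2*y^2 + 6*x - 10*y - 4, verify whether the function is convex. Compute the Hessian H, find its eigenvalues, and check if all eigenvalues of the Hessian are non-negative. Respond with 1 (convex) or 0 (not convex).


The Hessian of f(x,y) = 5*x^2 + 2*y^2 + 6*x - 10*y - 4 is:
H = [[10, 0], [0, 4]]
Trace = 10 + 4 = 14
Determinant = 10*4 - (0)^2 = 40
Discriminant = (14)^2 - 4*40 = 36.0
Eigenvalues: lambda_1 = 4.0, lambda_2 = 10.0
The function is convex.

1


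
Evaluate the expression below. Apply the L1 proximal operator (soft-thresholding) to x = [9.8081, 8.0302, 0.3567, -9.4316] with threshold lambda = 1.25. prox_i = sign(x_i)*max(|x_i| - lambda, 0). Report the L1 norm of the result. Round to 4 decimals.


Soft-thresholding with lambda = 1.25:
prox(9.8081) = sign(9.8081)*max(|9.8081| - 1.25, 0) = 8.5581
prox(8.0302) = sign(8.0302)*max(|8.0302| - 1.25, 0) = 6.7802
prox(0.3567) = sign(0.3567)*max(|0.3567| - 1.25, 0) = 0.0
prox(-9.4316) = sign(-9.4316)*max(|-9.4316| - 1.25, 0) = -8.1816
prox(x) = [8.5581, 6.7802, 0.0, -8.1816]
||prox(x)||_1 = 8.5581 + 6.7802 + 0.0 + 8.1816 = 23.5199


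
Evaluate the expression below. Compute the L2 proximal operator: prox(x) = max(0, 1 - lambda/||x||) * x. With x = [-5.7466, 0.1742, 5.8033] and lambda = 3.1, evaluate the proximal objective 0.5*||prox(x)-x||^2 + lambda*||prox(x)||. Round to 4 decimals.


Step 1: Compute ||x||.
||x|| = 8.169
Step 2: Compute scaling factor.
scale = max(0, 1 - 3.1/8.169) = 0.6205
Step 3: prox(x) = [-3.5659, 0.1081, 3.601]
||prox(x)|| = 5.069
Step 4: Proximal objective.
0.5*||prox-x||^2 = 4.805
lambda*||prox|| = 15.7139
Total = 20.5188


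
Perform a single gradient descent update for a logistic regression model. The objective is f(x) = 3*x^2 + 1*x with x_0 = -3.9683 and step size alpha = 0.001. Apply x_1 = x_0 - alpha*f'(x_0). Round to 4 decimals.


We compute the gradient at x_0 and apply the update.
f'(x) = 6*x + 1
f'(-3.9683) = 6*-3.9683 + 1 = -22.8098
x_1 = -3.9683 - 0.001*-22.8098 = -3.9455


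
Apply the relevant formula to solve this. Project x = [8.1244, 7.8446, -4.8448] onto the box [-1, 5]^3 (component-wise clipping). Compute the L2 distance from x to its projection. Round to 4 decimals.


Project each component onto [-1, 5].
clip(8.1244) = 5.0, clip(7.8446) = 5.0, clip(-4.8448) = -1.0
Projection = [5.0, 5.0, -1.0]
Squared diffs: [9.7619, 8.0917, 14.7825]
Distance = sqrt(32.6361) = 5.7128


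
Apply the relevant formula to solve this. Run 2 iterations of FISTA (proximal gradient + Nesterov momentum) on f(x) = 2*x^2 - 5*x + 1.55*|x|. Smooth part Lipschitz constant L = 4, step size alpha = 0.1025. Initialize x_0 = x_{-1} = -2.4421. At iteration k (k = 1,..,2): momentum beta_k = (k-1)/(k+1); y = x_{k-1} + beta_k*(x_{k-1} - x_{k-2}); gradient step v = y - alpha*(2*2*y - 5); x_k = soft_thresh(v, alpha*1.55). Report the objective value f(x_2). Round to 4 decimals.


FISTA on f(x) = 2*x^2 - 5*x + 1.55*|x|
L = 4, alpha = 0.1025
Iteration 1: beta = 0.0, y = -2.4421 + 0.0*(-2.4421 + 2.4421) = -2.4421
  grad(y) = -14.7684, v = y - alpha*grad = -0.9283
  prox(v) = soft_thresh(-0.9283, 0.1589) = -0.7695
Iteration 2: beta = 0.3333, y = -0.7695 + 0.3333*(-0.7695 + 2.4421) = -0.2119
  grad(y) = -5.8477, v = y - alpha*grad = 0.3875
  prox(v) = soft_thresh(0.3875, 0.1589) = 0.2286
f(x_2) = 2*0.2286^2 - 5*0.2286 + 1.55*|0.2286| = -0.6841


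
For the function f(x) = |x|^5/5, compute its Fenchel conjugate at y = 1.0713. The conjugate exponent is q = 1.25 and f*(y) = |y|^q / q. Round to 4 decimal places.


The conjugate exponent q satisfies 1/p + 1/q = 1.
p = 5, so q = 5/(5 - 1) = 1.25
|y|^q = 1.0713^1.25 = 1.0899
f*(1.0713) = 1.0899 / 1.25 = 0.8719


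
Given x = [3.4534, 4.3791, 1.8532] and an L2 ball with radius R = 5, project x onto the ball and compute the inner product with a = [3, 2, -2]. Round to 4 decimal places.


Step 1: Compute ||x|| (intermediates to 6 decimals).
||x|| = sqrt(3.4534^2 + 4.3791^2 + 1.8532^2) = 5.876805
Step 2: Project.
Since ||x|| > R, scale = R/||x|| = 5/5.876805 = 0.850802, proj(x) = scale * x
proj(x) = [2.93816, 3.725747, 1.576706]
Step 3: Dot product.
a^T * proj(x) = 3*2.93816 + 2*3.725747 - 2*1.576706 = 13.1126


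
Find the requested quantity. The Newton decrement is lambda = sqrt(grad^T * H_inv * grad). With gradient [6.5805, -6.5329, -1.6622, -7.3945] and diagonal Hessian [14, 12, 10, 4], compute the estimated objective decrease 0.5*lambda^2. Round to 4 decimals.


Step 1: H is diagonal, so H^(-1) * g = [0.47, -0.5444, -0.1662, -1.8486].
Step 2: g^T H^(-1) g = sum_i g_i^2 / H_ii
  = (6.5805)^2/14 + (-6.5329)^2/12 + (-1.6622)^2/10 + (-7.3945)^2/4
  = 3.0931 + 3.5566 + 0.2763 + 13.6697 = 20.5956
Step 3: Objective decrease = 0.5 * g^T H^(-1) g = 10.2978


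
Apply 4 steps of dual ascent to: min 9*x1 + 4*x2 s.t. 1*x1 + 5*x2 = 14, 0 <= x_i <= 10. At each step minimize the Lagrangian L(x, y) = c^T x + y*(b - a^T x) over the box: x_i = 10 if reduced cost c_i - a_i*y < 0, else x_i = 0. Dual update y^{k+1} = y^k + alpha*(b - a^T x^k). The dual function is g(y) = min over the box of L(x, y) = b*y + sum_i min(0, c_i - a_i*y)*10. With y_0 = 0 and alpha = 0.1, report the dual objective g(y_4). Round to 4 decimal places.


Dual ascent for LP: min 9*x1 + 4*x2, 1*x1 + 5*x2 = 14, 0 <= x_i <= 10
Step 1: y^k = 0.0, reduced costs: (9.0, 4.0)
  x^k = (0.0, 0.0), subgradient = b - a^T x = 14.0
  y^{k+1} = 0.0 + 0.1*14.0 = 1.4
Step 2: y^k = 1.4, reduced costs: (7.6, -3.0)
  x^k = (0.0, 10.0), subgradient = b - a^T x = -36.0
  y^{k+1} = 1.4 + 0.1*-36.0 = -2.2
Step 3: y^k = -2.2, reduced costs: (11.2, 15.0)
  x^k = (0.0, 0.0), subgradient = b - a^T x = 14.0
  y^{k+1} = -2.2 + 0.1*14.0 = -0.8
Step 4: y^k = -0.8, reduced costs: (9.8, 8.0)
  x^k = (0.0, 0.0), subgradient = b - a^T x = 14.0
  y^{k+1} = -0.8 + 0.1*14.0 = 0.6
Dual objective at y_4 = 0.6: reduced costs (8.4, 1.0), box minimizer x = (0.0, 0.0)
g(y_4) = b*y + (c1 - a1*y)*x1 + (c2 - a2*y)*x2 = 14*0.6 + 8.4*0.0 + 1.0*0.0 = 8.4 + 0.0 + 0.0 = 8.4


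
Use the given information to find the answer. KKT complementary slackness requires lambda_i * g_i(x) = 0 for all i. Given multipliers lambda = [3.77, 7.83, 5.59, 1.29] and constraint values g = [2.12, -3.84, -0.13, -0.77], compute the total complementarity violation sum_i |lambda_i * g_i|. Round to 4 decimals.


KKT complementary slackness check:
lambda_1 * g_1 = 3.77 * 2.12 = 7.9924
lambda_2 * g_2 = 7.83 * -3.84 = -30.0672
lambda_3 * g_3 = 5.59 * -0.13 = -0.7267
lambda_4 * g_4 = 1.29 * -0.77 = -0.9933
Total violation = 7.9924 + 30.0672 + 0.7267 + 0.9933 = 39.7796


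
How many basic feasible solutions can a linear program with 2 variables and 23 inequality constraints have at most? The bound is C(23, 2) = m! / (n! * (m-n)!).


Each vertex corresponds to some choice of n active constraints out of m, so the number of vertices is at most C(m, n) = m! / (n!(m-n)!).
m = 23, n = 2
Numerator: 23 * 22
Denominator: 2! = 2
C(23, 2) = 253


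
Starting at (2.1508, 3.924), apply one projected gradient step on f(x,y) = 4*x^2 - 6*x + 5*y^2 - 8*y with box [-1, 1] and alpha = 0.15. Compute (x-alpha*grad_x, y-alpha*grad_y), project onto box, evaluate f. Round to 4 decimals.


Step 1: Compute gradient at (2.1508, 3.924).
grad_x = 2*4*2.1508 - 6 = 11.2064
grad_y = 2*5*3.924 - 8 = 31.24
Step 2: Gradient step.
x_raw = 2.1508 - 0.15*11.2064 = 0.4698
y_raw = 3.924 - 0.15*31.24 = -0.762
Step 3: Project onto [-1, 1].
x_proj = clip(0.4698) = 0.4698
y_proj = clip(-0.762) = -0.762
Step 4: Evaluate f.
f(0.4698, -0.762) = 7.0632


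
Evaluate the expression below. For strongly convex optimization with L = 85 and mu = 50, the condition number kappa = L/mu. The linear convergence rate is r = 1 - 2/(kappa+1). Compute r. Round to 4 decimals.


Step 1: Compute the condition number.
kappa = L/mu = 85/50 = 1.7
Step 2: Compute the convergence rate.
r = 1 - 2/(kappa + 1) = 1 - 2*mu/(L + mu) = (L - mu)/(L + mu) = 35/135 = 0.2593


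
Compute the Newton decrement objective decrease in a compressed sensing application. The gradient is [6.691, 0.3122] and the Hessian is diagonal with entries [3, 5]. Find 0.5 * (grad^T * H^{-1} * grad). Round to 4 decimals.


Step 1: H is diagonal, so H^(-1) * g = [2.2303, 0.0624].
Step 2: g^T H^(-1) g = sum_i g_i^2 / H_ii
  = (6.691)^2/3 + (0.3122)^2/5
  = 14.9232 + 0.0195 = 14.9427
Step 3: Objective decrease = 0.5 * g^T H^(-1) g = 7.4713


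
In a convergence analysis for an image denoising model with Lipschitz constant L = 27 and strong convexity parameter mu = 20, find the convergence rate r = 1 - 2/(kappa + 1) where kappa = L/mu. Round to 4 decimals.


Step 1: Compute the condition number.
kappa = L/mu = 27/20 = 1.35
Step 2: Compute the convergence rate.
r = 1 - 2/(kappa + 1) = 1 - 2*mu/(L + mu) = (L - mu)/(L + mu) = 7/47 = 0.1489


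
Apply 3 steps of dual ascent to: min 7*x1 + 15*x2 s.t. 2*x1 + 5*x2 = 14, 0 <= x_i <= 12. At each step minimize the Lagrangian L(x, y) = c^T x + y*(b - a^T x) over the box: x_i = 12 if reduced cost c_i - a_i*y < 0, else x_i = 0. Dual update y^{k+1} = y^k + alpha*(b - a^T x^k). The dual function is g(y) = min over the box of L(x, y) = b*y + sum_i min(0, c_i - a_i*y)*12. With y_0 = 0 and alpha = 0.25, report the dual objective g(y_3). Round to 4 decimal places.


Dual ascent for LP: min 7*x1 + 15*x2, 2*x1 + 5*x2 = 14, 0 <= x_i <= 12
Step 1: y^k = 0.0, reduced costs: (7.0, 15.0)
  x^k = (0.0, 0.0), subgradient = b - a^T x = 14.0
  y^{k+1} = 0.0 + 0.25*14.0 = 3.5
Step 2: y^k = 3.5, reduced costs: (0.0, -2.5)
  x^k = (0.0, 12.0), subgradient = b - a^T x = -46.0
  y^{k+1} = 3.5 + 0.25*-46.0 = -8.0
Step 3: y^k = -8.0, reduced costs: (23.0, 55.0)
  x^k = (0.0, 0.0), subgradient = b - a^T x = 14.0
  y^{k+1} = -8.0 + 0.25*14.0 = -4.5
Dual objective at y_3 = -4.5: reduced costs (16.0, 37.5), box minimizer x = (0.0, 0.0)
g(y_3) = b*y + (c1 - a1*y)*x1 + (c2 - a2*y)*x2 = 14*(-4.5) + 16.0*0.0 + 37.5*0.0 = -63.0 + 0.0 + 0.0 = -63.0


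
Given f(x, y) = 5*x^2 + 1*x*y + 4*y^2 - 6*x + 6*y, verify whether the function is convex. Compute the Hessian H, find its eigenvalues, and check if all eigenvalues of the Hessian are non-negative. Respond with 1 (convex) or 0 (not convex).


The Hessian of f(x,y) = 5*x^2 + 1*x*y + 4*y^2 - 6*x + 6*y is:
H = [[10, 1], [1, 8]]
Trace = 10 + 8 = 18
Determinant = 10*8 - (1)^2 = 79
Discriminant = (18)^2 - 4*79 = 8.0
Eigenvalues: lambda_1 = 7.5858, lambda_2 = 10.4142
The function is convex.

1


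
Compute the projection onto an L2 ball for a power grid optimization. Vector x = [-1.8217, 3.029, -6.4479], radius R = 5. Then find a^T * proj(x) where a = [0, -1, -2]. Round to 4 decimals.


Step 1: Compute ||x|| (intermediates to 6 decimals).
||x|| = sqrt((-1.8217)^2 + 3.029^2 + (-6.4479)^2) = 7.353152
Step 2: Project.
Since ||x|| > R, scale = R/||x|| = 5/7.353152 = 0.679981, proj(x) = scale * x
proj(x) = [-1.238721, 2.059662, -4.384449]
Step 3: Dot product.
a^T * proj(x) = 0*(-1.238721) - 1*2.059662 - 2*(-4.384449) = 6.7092
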